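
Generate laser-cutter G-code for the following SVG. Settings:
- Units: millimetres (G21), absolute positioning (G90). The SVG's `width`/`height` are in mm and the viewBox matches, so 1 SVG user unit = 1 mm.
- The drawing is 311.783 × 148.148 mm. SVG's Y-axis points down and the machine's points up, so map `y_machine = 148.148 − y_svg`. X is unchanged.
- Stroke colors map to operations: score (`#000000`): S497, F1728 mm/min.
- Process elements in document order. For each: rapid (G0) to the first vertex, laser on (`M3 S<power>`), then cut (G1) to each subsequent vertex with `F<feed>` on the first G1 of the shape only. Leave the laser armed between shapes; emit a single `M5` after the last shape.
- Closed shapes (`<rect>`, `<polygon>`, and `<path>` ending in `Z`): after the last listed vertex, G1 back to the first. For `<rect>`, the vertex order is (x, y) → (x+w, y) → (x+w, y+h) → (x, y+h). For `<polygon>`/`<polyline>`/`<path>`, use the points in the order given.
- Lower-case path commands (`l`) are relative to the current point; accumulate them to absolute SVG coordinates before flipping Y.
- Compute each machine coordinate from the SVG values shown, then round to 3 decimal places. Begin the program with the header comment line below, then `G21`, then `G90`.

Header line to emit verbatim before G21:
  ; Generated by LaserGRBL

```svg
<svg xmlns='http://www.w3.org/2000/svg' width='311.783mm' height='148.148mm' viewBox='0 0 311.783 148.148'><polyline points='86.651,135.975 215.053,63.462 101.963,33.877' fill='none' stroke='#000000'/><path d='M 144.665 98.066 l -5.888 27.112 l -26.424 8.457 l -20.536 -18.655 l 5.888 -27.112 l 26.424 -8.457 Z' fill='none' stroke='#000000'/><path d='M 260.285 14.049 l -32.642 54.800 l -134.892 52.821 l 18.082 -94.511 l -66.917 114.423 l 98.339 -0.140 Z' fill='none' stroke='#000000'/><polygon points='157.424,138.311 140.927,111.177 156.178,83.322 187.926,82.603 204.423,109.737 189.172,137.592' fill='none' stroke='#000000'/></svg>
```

; Generated by LaserGRBL
G21
G90
G0 X86.651 Y12.173
M3 S497
G1 X215.053 Y84.686 F1728
G1 X101.963 Y114.271
G0 X144.665 Y50.082
M3 S497
G1 X138.777 Y22.970 F1728
G1 X112.353 Y14.513
G1 X91.817 Y33.168
G1 X97.705 Y60.280
G1 X124.129 Y68.737
G1 X144.665 Y50.082
G0 X260.285 Y134.099
M3 S497
G1 X227.643 Y79.299 F1728
G1 X92.751 Y26.478
G1 X110.833 Y120.989
G1 X43.916 Y6.566
G1 X142.255 Y6.706
G1 X260.285 Y134.099
G0 X157.424 Y9.837
M3 S497
G1 X140.927 Y36.971 F1728
G1 X156.178 Y64.826
G1 X187.926 Y65.545
G1 X204.423 Y38.411
G1 X189.172 Y10.556
G1 X157.424 Y9.837
M5

viewBox `0 0 311.783 148.148` with mm width/height → 1 unit = 1 mm. Flip: y_m = 148.148 − y_svg.

**Shape 1** — `<polyline>` open polyline, stroke `#000000` → score (S497, F1728). Machine vertices: (86.651,12.173) → (215.053,84.686) → (101.963,114.271). Open path.

**Shape 2** — `<path>` regular polygon, stroke `#000000` → score (S497, F1728). Machine vertices: (144.665,50.082) → (138.777,22.970) → (112.353,14.513) → (91.817,33.168) → (97.705,60.280) → (124.129,68.737) → (144.665,50.082). Closed: final G1 returns to the first vertex.

**Shape 3** — `<path>` closed polygon, stroke `#000000` → score (S497, F1728). Machine vertices: (260.285,134.099) → (227.643,79.299) → (92.751,26.478) → (110.833,120.989) → (43.916,6.566) → (142.255,6.706) → (260.285,134.099). Closed: final G1 returns to the first vertex.

**Shape 4** — `<polygon>` regular polygon, stroke `#000000` → score (S497, F1728). Machine vertices: (157.424,9.837) → (140.927,36.971) → (156.178,64.826) → (187.926,65.545) → (204.423,38.411) → (189.172,10.556) → (157.424,9.837). Closed: final G1 returns to the first vertex.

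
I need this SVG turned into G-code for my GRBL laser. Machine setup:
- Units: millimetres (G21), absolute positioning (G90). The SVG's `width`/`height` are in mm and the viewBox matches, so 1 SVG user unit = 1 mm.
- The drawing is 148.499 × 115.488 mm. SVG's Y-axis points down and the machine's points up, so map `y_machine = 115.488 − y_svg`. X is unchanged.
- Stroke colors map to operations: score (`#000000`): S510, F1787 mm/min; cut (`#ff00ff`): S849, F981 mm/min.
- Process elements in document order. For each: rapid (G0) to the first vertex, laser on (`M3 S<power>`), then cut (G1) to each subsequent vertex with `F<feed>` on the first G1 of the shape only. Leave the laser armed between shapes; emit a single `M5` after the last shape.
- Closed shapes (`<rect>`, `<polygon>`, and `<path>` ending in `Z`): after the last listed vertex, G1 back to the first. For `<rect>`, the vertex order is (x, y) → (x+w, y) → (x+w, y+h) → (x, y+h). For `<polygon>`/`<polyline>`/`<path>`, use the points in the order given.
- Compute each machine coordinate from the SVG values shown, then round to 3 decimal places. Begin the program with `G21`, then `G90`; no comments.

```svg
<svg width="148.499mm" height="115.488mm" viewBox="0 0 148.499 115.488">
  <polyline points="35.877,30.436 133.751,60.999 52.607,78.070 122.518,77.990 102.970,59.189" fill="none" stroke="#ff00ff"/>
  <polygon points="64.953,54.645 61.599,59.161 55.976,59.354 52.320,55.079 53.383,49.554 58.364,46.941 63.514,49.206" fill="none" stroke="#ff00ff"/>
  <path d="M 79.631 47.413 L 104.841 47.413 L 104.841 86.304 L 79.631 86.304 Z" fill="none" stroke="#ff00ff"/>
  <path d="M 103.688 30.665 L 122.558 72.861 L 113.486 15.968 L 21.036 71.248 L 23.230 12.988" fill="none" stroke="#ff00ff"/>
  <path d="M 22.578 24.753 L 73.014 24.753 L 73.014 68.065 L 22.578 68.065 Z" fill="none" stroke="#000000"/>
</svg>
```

G21
G90
G0 X35.877 Y85.052
M3 S849
G1 X133.751 Y54.489 F981
G1 X52.607 Y37.418
G1 X122.518 Y37.498
G1 X102.970 Y56.299
G0 X64.953 Y60.843
M3 S849
G1 X61.599 Y56.327 F981
G1 X55.976 Y56.134
G1 X52.320 Y60.409
G1 X53.383 Y65.934
G1 X58.364 Y68.547
G1 X63.514 Y66.282
G1 X64.953 Y60.843
G0 X79.631 Y68.075
M3 S849
G1 X104.841 Y68.075 F981
G1 X104.841 Y29.184
G1 X79.631 Y29.184
G1 X79.631 Y68.075
G0 X103.688 Y84.823
M3 S849
G1 X122.558 Y42.627 F981
G1 X113.486 Y99.520
G1 X21.036 Y44.240
G1 X23.230 Y102.500
G0 X22.578 Y90.735
M3 S510
G1 X73.014 Y90.735 F1787
G1 X73.014 Y47.423
G1 X22.578 Y47.423
G1 X22.578 Y90.735
M5

Since the viewBox matches the mm dimensions, user units are millimetres directly. The only transform is the Y-flip y_m = 115.488 − y_svg.

Shape 1 is a open polyline drawn with `<polyline>`. Its stroke #ff00ff means cut at S849, F981. After flipping Y the toolpath is (35.877,85.052) → (133.751,54.489) → (52.607,37.418) → (122.518,37.498) → (102.970,56.299).

Shape 2 is a regular polygon drawn with `<polygon>`. Its stroke #ff00ff means cut at S849, F981. After flipping Y the toolpath is (64.953,60.843) → (61.599,56.327) → (55.976,56.134) → (52.320,60.409) → (53.383,65.934) → (58.364,68.547) → (63.514,66.282) → (64.953,60.843), returning to the start.

Shape 3 is a rectangle drawn with `<path>`. Its stroke #ff00ff means cut at S849, F981. After flipping Y the toolpath is (79.631,68.075) → (104.841,68.075) → (104.841,29.184) → (79.631,29.184) → (79.631,68.075), returning to the start.

Shape 4 is a open polyline drawn with `<path>`. Its stroke #ff00ff means cut at S849, F981. After flipping Y the toolpath is (103.688,84.823) → (122.558,42.627) → (113.486,99.520) → (21.036,44.240) → (23.230,102.500).

Shape 5 is a rectangle drawn with `<path>`. Its stroke #000000 means score at S510, F1787. After flipping Y the toolpath is (22.578,90.735) → (73.014,90.735) → (73.014,47.423) → (22.578,47.423) → (22.578,90.735), returning to the start.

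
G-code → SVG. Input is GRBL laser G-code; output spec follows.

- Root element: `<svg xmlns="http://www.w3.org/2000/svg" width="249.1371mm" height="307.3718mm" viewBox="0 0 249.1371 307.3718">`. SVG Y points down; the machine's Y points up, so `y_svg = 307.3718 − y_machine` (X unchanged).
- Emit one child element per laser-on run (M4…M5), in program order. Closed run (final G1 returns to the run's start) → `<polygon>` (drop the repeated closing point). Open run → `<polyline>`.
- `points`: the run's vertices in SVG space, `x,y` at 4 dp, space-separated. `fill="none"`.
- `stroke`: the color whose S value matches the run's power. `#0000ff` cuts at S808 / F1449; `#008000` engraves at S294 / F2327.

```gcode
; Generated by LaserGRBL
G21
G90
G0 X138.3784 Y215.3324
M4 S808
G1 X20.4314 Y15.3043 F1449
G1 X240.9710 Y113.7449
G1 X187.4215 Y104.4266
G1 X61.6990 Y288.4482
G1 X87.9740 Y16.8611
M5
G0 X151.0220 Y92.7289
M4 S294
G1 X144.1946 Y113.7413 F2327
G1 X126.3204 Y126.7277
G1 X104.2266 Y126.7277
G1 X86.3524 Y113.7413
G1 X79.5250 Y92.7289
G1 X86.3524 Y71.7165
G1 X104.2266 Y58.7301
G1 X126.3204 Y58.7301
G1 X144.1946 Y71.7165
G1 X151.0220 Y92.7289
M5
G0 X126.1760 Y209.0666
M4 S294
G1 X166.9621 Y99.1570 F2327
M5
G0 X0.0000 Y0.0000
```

Each laser-on run becomes one SVG element. Flip Y back into SVG space with y_svg = 307.3718 − y_machine.

Run 1: S808 ⇒ cut layer `#0000ff`. The run is open, so emit a `<polyline>` with points (Y-flipped): 138.3784,92.0394 20.4314,292.0675 240.9710,193.6269 187.4215,202.9452 61.6990,18.9236 87.9740,290.5107.

Run 2: the run's S294 means `#008000` (engrave). The run returns to its start, so emit a `<polygon>` with points (Y-flipped): 151.0220,214.6429 144.1946,193.6305 126.3204,180.6441 104.2266,180.6441 86.3524,193.6305 79.5250,214.6429 86.3524,235.6553 104.2266,248.6417 126.3204,248.6417 144.1946,235.6553.

Run 3: power S294 maps to stroke `#008000` (engrave). The run is open, so emit a `<polyline>` with points (Y-flipped): 126.1760,98.3052 166.9621,208.2148.

<svg xmlns="http://www.w3.org/2000/svg" width="249.1371mm" height="307.3718mm" viewBox="0 0 249.1371 307.3718">
  <polyline points="138.3784,92.0394 20.4314,292.0675 240.9710,193.6269 187.4215,202.9452 61.6990,18.9236 87.9740,290.5107" fill="none" stroke="#0000ff"/>
  <polygon points="151.0220,214.6429 144.1946,193.6305 126.3204,180.6441 104.2266,180.6441 86.3524,193.6305 79.5250,214.6429 86.3524,235.6553 104.2266,248.6417 126.3204,248.6417 144.1946,235.6553" fill="none" stroke="#008000"/>
  <polyline points="126.1760,98.3052 166.9621,208.2148" fill="none" stroke="#008000"/>
</svg>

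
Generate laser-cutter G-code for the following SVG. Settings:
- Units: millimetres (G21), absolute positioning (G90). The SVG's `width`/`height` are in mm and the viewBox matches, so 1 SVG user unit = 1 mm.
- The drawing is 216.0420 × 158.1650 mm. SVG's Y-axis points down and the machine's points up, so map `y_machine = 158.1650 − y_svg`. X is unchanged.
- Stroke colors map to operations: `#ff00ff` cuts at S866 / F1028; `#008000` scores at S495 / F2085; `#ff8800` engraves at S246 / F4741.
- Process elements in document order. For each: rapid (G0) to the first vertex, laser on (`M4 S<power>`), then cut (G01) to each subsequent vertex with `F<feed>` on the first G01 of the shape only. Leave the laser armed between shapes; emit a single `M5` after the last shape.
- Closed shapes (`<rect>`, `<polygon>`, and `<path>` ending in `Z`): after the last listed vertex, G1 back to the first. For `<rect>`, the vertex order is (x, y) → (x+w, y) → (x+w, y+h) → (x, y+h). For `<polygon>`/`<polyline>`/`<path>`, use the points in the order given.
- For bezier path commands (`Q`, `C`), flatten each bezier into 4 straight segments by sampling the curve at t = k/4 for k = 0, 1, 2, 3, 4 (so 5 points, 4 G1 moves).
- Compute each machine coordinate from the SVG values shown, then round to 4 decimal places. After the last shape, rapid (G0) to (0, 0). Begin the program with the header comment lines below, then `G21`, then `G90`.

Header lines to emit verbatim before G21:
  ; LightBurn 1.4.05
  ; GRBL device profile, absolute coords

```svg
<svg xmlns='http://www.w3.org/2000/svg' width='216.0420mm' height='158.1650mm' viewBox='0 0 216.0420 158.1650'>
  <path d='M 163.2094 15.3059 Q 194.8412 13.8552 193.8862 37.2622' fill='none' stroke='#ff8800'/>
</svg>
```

; LightBurn 1.4.05
; GRBL device profile, absolute coords
G21
G90
G0 X163.2094 Y142.8591
M4 S246
G01 X176.9886 Y142.0308 F4741
G01 X186.6945 Y138.0954
G01 X192.3270 Y131.0527
G01 X193.8862 Y120.9028
M5
G0 X0.0000 Y0.0000

viewBox `0 0 216.0420 158.1650` with mm width/height → 1 unit = 1 mm. Flip: y_m = 158.1650 − y_svg.

**Shape 1** — `<path>` quadratic bezier, stroke `#ff8800` → engrave (S246, F4741). Control points (SVG): P0=(163.2094,15.3059), P1=(194.8412,13.8552), P2=(193.8862,37.2622); sampled at t=k/4. Machine vertices: (163.2094,142.8591) → (176.9886,142.0308) → (186.6945,138.0954) → (192.3270,131.0527) → (193.8862,120.9028). Open path.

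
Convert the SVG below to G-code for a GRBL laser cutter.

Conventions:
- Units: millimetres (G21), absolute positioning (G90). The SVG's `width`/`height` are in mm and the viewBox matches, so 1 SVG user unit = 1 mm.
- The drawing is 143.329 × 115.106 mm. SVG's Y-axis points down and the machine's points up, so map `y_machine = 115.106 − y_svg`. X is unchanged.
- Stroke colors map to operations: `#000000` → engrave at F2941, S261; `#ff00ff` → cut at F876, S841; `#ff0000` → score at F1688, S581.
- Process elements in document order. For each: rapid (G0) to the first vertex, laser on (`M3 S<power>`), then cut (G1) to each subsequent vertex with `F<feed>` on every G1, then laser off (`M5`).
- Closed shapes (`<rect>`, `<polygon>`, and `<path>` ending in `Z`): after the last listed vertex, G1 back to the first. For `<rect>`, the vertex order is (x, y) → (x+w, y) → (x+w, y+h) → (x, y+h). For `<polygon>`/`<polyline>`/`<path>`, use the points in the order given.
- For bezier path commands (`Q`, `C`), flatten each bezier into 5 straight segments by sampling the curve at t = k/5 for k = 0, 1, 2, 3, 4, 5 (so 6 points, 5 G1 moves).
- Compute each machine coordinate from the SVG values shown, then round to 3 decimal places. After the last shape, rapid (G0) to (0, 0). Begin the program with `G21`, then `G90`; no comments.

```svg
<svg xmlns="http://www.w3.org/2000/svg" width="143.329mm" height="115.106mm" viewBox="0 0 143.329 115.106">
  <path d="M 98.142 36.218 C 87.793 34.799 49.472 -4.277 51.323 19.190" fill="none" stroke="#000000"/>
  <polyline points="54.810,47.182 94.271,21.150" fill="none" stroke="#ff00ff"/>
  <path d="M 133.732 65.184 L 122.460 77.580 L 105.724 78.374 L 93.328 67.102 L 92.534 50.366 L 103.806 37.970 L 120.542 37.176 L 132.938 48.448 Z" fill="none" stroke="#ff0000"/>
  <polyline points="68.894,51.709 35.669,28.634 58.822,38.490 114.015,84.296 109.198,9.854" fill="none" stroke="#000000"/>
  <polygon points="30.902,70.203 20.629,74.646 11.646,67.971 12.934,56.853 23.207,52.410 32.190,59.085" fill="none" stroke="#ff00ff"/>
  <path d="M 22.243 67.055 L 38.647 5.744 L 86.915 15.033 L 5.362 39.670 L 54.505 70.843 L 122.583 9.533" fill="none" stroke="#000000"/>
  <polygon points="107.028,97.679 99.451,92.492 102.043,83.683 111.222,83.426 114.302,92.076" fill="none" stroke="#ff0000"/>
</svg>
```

G21
G90
G0 X98.142 Y78.888
M3 S261
G1 X89.121 Y83.457 F2941
G1 X76.658 Y92.253 F2941
G1 X64.023 Y100.469 F2941
G1 X54.488 Y103.293 F2941
G1 X51.323 Y95.916 F2941
M5
G0 X54.810 Y67.924
M3 S841
G1 X94.271 Y93.956 F876
M5
G0 X133.732 Y49.922
M3 S581
G1 X122.460 Y37.526 F1688
G1 X105.724 Y36.732 F1688
G1 X93.328 Y48.004 F1688
G1 X92.534 Y64.740 F1688
G1 X103.806 Y77.136 F1688
G1 X120.542 Y77.930 F1688
G1 X132.938 Y66.658 F1688
G1 X133.732 Y49.922 F1688
M5
G0 X68.894 Y63.397
M3 S261
G1 X35.669 Y86.472 F2941
G1 X58.822 Y76.616 F2941
G1 X114.015 Y30.810 F2941
G1 X109.198 Y105.252 F2941
M5
G0 X30.902 Y44.903
M3 S841
G1 X20.629 Y40.460 F876
G1 X11.646 Y47.135 F876
G1 X12.934 Y58.253 F876
G1 X23.207 Y62.696 F876
G1 X32.190 Y56.021 F876
G1 X30.902 Y44.903 F876
M5
G0 X22.243 Y48.051
M3 S261
G1 X38.647 Y109.362 F2941
G1 X86.915 Y100.073 F2941
G1 X5.362 Y75.436 F2941
G1 X54.505 Y44.263 F2941
G1 X122.583 Y105.573 F2941
M5
G0 X107.028 Y17.427
M3 S581
G1 X99.451 Y22.614 F1688
G1 X102.043 Y31.423 F1688
G1 X111.222 Y31.680 F1688
G1 X114.302 Y23.030 F1688
G1 X107.028 Y17.427 F1688
M5
G0 X0.000 Y0.000

Since the viewBox matches the mm dimensions, user units are millimetres directly. The only transform is the Y-flip y_m = 115.106 − y_svg.

Shape 1 is a cubic bezier drawn with `<path>`. Its stroke #000000 means engrave at S261, F2941. After flipping Y the toolpath is (98.142,78.888) → (89.121,83.457) → (76.658,92.253) → (64.023,100.469) → (54.488,103.293) → (51.323,95.916).

Shape 2 is a line segment drawn with `<polyline>`. Its stroke #ff00ff means cut at S841, F876. After flipping Y the toolpath is (54.810,67.924) → (94.271,93.956).

Shape 3 is a regular polygon drawn with `<path>`. Its stroke #ff0000 means score at S581, F1688. After flipping Y the toolpath is (133.732,49.922) → (122.460,37.526) → (105.724,36.732) → (93.328,48.004) → (92.534,64.740) → (103.806,77.136) → (120.542,77.930) → (132.938,66.658) → (133.732,49.922), returning to the start.

Shape 4 is a open polyline drawn with `<polyline>`. Its stroke #000000 means engrave at S261, F2941. After flipping Y the toolpath is (68.894,63.397) → (35.669,86.472) → (58.822,76.616) → (114.015,30.810) → (109.198,105.252).

Shape 5 is a regular polygon drawn with `<polygon>`. Its stroke #ff00ff means cut at S841, F876. After flipping Y the toolpath is (30.902,44.903) → (20.629,40.460) → (11.646,47.135) → (12.934,58.253) → (23.207,62.696) → (32.190,56.021) → (30.902,44.903), returning to the start.

Shape 6 is a open polyline drawn with `<path>`. Its stroke #000000 means engrave at S261, F2941. After flipping Y the toolpath is (22.243,48.051) → (38.647,109.362) → (86.915,100.073) → (5.362,75.436) → (54.505,44.263) → (122.583,105.573).

Shape 7 is a regular polygon drawn with `<polygon>`. Its stroke #ff0000 means score at S581, F1688. After flipping Y the toolpath is (107.028,17.427) → (99.451,22.614) → (102.043,31.423) → (111.222,31.680) → (114.302,23.030) → (107.028,17.427), returning to the start.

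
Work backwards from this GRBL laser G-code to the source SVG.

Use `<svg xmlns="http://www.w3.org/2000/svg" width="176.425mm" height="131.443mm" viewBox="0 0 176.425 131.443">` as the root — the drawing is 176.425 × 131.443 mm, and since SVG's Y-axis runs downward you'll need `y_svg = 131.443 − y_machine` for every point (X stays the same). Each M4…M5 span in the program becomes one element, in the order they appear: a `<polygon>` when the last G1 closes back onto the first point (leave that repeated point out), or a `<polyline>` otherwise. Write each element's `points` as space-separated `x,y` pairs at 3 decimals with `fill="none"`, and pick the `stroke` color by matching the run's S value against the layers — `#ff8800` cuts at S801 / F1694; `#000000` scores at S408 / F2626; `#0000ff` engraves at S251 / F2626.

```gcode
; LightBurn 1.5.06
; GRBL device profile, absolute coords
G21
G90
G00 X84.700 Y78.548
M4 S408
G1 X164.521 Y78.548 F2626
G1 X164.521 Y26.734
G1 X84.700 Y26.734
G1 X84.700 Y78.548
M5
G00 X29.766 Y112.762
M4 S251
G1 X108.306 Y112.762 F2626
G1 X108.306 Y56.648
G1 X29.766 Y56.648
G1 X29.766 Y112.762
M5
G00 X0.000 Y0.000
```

Machine Y-up, SVG Y-down with viewBox height 131.443, so y_svg = 131.443 − y_machine; X carries over.

Run 1: S408 ⇒ score layer `#000000`. The run returns to its start, so emit a `<polygon>` with points (Y-flipped): 84.700,52.895 164.521,52.895 164.521,104.709 84.700,104.709.

Run 2: S251 ⇒ engrave layer `#0000ff`. The run returns to its start, so emit a `<polygon>` with points (Y-flipped): 29.766,18.681 108.306,18.681 108.306,74.795 29.766,74.795.

<svg xmlns="http://www.w3.org/2000/svg" width="176.425mm" height="131.443mm" viewBox="0 0 176.425 131.443">
  <polygon points="84.700,52.895 164.521,52.895 164.521,104.709 84.700,104.709" fill="none" stroke="#000000"/>
  <polygon points="29.766,18.681 108.306,18.681 108.306,74.795 29.766,74.795" fill="none" stroke="#0000ff"/>
</svg>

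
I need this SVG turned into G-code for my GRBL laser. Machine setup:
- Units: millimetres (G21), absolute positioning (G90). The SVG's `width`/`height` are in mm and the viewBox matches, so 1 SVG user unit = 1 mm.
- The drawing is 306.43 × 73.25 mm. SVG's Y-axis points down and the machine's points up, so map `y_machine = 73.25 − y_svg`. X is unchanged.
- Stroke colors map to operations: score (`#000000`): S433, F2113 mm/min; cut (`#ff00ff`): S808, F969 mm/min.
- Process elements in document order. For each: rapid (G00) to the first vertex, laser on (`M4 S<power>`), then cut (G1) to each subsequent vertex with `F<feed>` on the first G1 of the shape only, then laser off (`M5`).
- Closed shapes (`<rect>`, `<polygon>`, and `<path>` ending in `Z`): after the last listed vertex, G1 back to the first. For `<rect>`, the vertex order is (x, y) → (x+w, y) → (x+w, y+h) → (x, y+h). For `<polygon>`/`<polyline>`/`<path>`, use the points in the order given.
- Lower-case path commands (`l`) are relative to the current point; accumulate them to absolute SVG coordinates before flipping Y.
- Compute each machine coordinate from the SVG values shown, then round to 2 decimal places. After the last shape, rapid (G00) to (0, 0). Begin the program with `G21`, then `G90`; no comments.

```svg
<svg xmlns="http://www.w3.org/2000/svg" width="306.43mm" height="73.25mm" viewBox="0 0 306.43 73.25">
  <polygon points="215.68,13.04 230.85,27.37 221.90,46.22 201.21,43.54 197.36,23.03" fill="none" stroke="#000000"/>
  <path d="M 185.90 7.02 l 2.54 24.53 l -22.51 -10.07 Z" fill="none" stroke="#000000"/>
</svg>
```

G21
G90
G00 X215.68 Y60.21
M4 S433
G1 X230.85 Y45.88 F2113
G1 X221.90 Y27.03
G1 X201.21 Y29.71
G1 X197.36 Y50.22
G1 X215.68 Y60.21
M5
G00 X185.90 Y66.23
M4 S433
G1 X188.44 Y41.70 F2113
G1 X165.93 Y51.77
G1 X185.90 Y66.23
M5
G00 X0.00 Y0.00

viewBox `0 0 306.43 73.25` with mm width/height → 1 unit = 1 mm. Flip: y_m = 73.25 − y_svg.

**Shape 1** — `<polygon>` regular polygon, stroke `#000000` → score (S433, F2113). Machine vertices: (215.68,60.21) → (230.85,45.88) → (221.90,27.03) → (201.21,29.71) → (197.36,50.22) → (215.68,60.21). Closed: final G1 returns to the first vertex.

**Shape 2** — `<path>` regular polygon, stroke `#000000` → score (S433, F2113). Machine vertices: (185.90,66.23) → (188.44,41.70) → (165.93,51.77) → (185.90,66.23). Closed: final G1 returns to the first vertex.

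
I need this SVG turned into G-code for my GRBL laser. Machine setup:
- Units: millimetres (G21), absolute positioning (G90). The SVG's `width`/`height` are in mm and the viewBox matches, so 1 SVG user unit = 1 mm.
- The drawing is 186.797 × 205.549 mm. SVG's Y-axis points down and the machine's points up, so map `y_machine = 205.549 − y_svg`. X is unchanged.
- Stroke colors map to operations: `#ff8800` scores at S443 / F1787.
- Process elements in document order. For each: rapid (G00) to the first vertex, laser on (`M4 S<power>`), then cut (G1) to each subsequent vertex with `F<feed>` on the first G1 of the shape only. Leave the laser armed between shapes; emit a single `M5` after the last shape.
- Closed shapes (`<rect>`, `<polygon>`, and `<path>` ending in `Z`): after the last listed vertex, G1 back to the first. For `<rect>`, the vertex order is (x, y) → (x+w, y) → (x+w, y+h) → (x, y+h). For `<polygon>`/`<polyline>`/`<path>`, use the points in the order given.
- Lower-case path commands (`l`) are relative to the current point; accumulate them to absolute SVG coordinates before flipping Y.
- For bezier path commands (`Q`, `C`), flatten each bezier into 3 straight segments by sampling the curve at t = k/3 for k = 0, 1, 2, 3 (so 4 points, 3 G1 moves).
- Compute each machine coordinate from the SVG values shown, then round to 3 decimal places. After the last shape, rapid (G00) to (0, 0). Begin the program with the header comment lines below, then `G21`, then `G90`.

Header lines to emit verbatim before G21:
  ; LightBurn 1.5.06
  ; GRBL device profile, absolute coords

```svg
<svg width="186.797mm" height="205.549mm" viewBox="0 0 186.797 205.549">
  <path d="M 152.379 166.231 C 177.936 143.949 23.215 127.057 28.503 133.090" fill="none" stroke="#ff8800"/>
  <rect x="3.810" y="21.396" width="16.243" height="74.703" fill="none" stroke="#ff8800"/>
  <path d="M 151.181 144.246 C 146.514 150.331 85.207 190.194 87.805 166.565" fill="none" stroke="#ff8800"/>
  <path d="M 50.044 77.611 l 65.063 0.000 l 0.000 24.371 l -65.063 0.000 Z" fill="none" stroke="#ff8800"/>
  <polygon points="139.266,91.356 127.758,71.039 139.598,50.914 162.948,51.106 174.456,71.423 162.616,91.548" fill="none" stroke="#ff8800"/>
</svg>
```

viewBox `0 0 186.797 205.549` with mm width/height → 1 unit = 1 mm. Flip: y_m = 205.549 − y_svg.

**Shape 1** — `<path>` cubic bezier, stroke `#ff8800` → score (S443, F1787). Control points (SVG): P0=(152.379,166.231), P1=(177.936,143.949), P2=(23.215,127.057), P3=(28.503,133.090); sampled at t=k/3. Machine vertices: (152.379,39.318) → (130.447,59.154) → (63.948,71.500) → (28.503,72.459). Open path.

**Shape 2** — `<rect>` rectangle, stroke `#ff8800` → score (S443, F1787). Machine vertices: (3.810,184.153) → (20.053,184.153) → (20.053,109.450) → (3.810,109.450) → (3.810,184.153). Closed: final G1 returns to the first vertex.

**Shape 3** — `<path>` cubic bezier, stroke `#ff8800` → score (S443, F1787). Control points (SVG): P0=(151.181,144.246), P1=(146.514,150.331), P2=(85.207,190.194), P3=(87.805,166.565); sampled at t=k/3. Machine vertices: (151.181,61.303) → (132.099,47.561) → (102.044,32.916) → (87.805,38.984). Open path.

**Shape 4** — `<path>` rectangle, stroke `#ff8800` → score (S443, F1787). Machine vertices: (50.044,127.938) → (115.107,127.938) → (115.107,103.567) → (50.044,103.567) → (50.044,127.938). Closed: final G1 returns to the first vertex.

**Shape 5** — `<polygon>` regular polygon, stroke `#ff8800` → score (S443, F1787). Machine vertices: (139.266,114.193) → (127.758,134.510) → (139.598,154.635) → (162.948,154.443) → (174.456,134.126) → (162.616,114.001) → (139.266,114.193). Closed: final G1 returns to the first vertex.

; LightBurn 1.5.06
; GRBL device profile, absolute coords
G21
G90
G00 X152.379 Y39.318
M4 S443
G1 X130.447 Y59.154 F1787
G1 X63.948 Y71.500
G1 X28.503 Y72.459
G00 X3.810 Y184.153
M4 S443
G1 X20.053 Y184.153 F1787
G1 X20.053 Y109.450
G1 X3.810 Y109.450
G1 X3.810 Y184.153
G00 X151.181 Y61.303
M4 S443
G1 X132.099 Y47.561 F1787
G1 X102.044 Y32.916
G1 X87.805 Y38.984
G00 X50.044 Y127.938
M4 S443
G1 X115.107 Y127.938 F1787
G1 X115.107 Y103.567
G1 X50.044 Y103.567
G1 X50.044 Y127.938
G00 X139.266 Y114.193
M4 S443
G1 X127.758 Y134.510 F1787
G1 X139.598 Y154.635
G1 X162.948 Y154.443
G1 X174.456 Y134.126
G1 X162.616 Y114.001
G1 X139.266 Y114.193
M5
G00 X0.000 Y0.000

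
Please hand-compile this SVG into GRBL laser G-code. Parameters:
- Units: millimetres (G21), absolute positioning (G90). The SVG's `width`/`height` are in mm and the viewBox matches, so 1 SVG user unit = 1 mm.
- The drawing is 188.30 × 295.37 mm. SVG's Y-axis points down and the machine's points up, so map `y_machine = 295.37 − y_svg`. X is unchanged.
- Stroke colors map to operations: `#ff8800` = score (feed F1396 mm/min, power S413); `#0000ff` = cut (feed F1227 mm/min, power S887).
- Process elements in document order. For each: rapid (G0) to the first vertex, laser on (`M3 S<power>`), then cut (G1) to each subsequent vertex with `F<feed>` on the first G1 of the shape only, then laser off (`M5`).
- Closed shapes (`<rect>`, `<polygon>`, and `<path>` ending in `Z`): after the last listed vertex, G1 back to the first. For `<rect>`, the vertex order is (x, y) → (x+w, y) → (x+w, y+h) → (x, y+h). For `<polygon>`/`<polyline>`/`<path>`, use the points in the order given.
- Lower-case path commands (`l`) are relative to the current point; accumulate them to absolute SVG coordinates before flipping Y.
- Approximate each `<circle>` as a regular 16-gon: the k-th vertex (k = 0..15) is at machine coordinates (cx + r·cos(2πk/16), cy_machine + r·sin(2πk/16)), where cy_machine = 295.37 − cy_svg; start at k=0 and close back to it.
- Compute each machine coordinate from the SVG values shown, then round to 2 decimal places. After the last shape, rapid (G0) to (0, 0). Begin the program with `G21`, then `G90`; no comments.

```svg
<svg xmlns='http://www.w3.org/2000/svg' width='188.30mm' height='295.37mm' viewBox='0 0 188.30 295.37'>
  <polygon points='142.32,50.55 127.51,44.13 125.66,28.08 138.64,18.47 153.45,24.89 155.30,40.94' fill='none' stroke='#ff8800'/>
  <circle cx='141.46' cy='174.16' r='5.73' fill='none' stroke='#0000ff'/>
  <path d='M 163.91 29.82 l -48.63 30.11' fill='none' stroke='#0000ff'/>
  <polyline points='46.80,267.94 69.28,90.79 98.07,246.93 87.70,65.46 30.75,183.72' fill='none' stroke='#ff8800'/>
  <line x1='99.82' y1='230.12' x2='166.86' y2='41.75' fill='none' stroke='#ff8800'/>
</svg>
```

G21
G90
G0 X142.32 Y244.82
M3 S413
G1 X127.51 Y251.24 F1396
G1 X125.66 Y267.29
G1 X138.64 Y276.90
G1 X153.45 Y270.48
G1 X155.30 Y254.43
G1 X142.32 Y244.82
M5
G0 X147.19 Y121.21
M3 S887
G1 X146.75 Y123.40 F1227
G1 X145.51 Y125.26
G1 X143.65 Y126.50
G1 X141.46 Y126.94
G1 X139.27 Y126.50
G1 X137.41 Y125.26
G1 X136.17 Y123.40
G1 X135.73 Y121.21
G1 X136.17 Y119.02
G1 X137.41 Y117.16
G1 X139.27 Y115.92
G1 X141.46 Y115.48
G1 X143.65 Y115.92
G1 X145.51 Y117.16
G1 X146.75 Y119.02
G1 X147.19 Y121.21
M5
G0 X163.91 Y265.55
M3 S887
G1 X115.28 Y235.44 F1227
M5
G0 X46.80 Y27.43
M3 S413
G1 X69.28 Y204.58 F1396
G1 X98.07 Y48.44
G1 X87.70 Y229.91
G1 X30.75 Y111.65
M5
G0 X99.82 Y65.25
M3 S413
G1 X166.86 Y253.62 F1396
M5
G0 X0.00 Y0.00

Since the viewBox matches the mm dimensions, user units are millimetres directly. The only transform is the Y-flip y_m = 295.37 − y_svg.

Shape 1 is a regular polygon drawn with `<polygon>`. Its stroke #ff8800 means score at S413, F1396. After flipping Y the toolpath is (142.32,244.82) → (127.51,251.24) → (125.66,267.29) → (138.64,276.90) → (153.45,270.48) → (155.30,254.43) → (142.32,244.82), returning to the start.

Shape 2 is a circle drawn with `<circle>`. Its stroke #0000ff means cut at S887, F1227. After flipping Y the toolpath is (147.19,121.21) → (146.75,123.40) → (145.51,125.26) → (143.65,126.50) → (141.46,126.94) → (139.27,126.50) → (137.41,125.26) → (136.17,123.40) → (135.73,121.21) → (136.17,119.02) → (137.41,117.16) → (139.27,115.92) → (141.46,115.48) → (143.65,115.92) → (145.51,117.16) → (146.75,119.02) → (147.19,121.21), returning to the start.

Shape 3 is a line segment drawn with `<path>`. Its stroke #0000ff means cut at S887, F1227. After flipping Y the toolpath is (163.91,265.55) → (115.28,235.44).

Shape 4 is a open polyline drawn with `<polyline>`. Its stroke #ff8800 means score at S413, F1396. After flipping Y the toolpath is (46.80,27.43) → (69.28,204.58) → (98.07,48.44) → (87.70,229.91) → (30.75,111.65).

Shape 5 is a line segment drawn with `<line>`. Its stroke #ff8800 means score at S413, F1396. After flipping Y the toolpath is (99.82,65.25) → (166.86,253.62).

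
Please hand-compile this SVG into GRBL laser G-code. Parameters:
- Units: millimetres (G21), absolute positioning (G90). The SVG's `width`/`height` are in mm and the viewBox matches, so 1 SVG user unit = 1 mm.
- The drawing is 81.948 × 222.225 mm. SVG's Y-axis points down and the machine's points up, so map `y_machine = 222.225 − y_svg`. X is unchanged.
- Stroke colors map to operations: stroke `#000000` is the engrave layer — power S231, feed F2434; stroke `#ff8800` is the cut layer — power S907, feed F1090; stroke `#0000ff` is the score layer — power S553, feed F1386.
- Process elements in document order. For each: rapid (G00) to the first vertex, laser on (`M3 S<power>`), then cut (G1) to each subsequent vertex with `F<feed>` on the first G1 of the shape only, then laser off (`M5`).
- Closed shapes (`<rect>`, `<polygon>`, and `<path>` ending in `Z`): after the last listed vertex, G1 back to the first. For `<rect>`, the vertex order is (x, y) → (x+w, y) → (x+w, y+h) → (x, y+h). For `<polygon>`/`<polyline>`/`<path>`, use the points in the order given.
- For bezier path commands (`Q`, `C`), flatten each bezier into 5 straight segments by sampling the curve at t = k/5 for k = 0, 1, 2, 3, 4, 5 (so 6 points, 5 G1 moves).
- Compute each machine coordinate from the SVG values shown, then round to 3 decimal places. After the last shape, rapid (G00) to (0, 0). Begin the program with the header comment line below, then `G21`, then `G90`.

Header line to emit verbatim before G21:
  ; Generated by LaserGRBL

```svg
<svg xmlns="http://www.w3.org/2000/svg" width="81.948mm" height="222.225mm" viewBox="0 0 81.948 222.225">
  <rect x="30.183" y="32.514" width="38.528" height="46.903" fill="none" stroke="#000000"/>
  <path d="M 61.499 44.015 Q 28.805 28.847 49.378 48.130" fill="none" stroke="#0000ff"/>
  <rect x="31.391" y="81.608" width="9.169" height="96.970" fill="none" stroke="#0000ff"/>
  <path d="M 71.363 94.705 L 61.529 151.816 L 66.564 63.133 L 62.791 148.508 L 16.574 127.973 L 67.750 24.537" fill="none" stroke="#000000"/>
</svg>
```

Since the viewBox matches the mm dimensions, user units are millimetres directly. The only transform is the Y-flip y_m = 222.225 − y_svg.

Shape 1 is a rectangle drawn with `<rect>`. Its stroke #000000 means engrave at S231, F2434. After flipping Y the toolpath is (30.183,189.711) → (68.711,189.711) → (68.711,142.808) → (30.183,142.808) → (30.183,189.711), returning to the start.

Shape 2 is a quadratic bezier drawn with `<path>`. Its stroke #0000ff means score at S553, F1386. After flipping Y the toolpath is (61.499,178.210) → (50.552,182.899) → (43.867,184.832) → (41.442,184.009) → (43.279,180.430) → (49.378,174.095).

Shape 3 is a rectangle drawn with `<rect>`. Its stroke #0000ff means score at S553, F1386. After flipping Y the toolpath is (31.391,140.617) → (40.560,140.617) → (40.560,43.647) → (31.391,43.647) → (31.391,140.617), returning to the start.

Shape 4 is a open polyline drawn with `<path>`. Its stroke #000000 means engrave at S231, F2434. After flipping Y the toolpath is (71.363,127.520) → (61.529,70.409) → (66.564,159.092) → (62.791,73.717) → (16.574,94.252) → (67.750,197.688).

; Generated by LaserGRBL
G21
G90
G00 X30.183 Y189.711
M3 S231
G1 X68.711 Y189.711 F2434
G1 X68.711 Y142.808
G1 X30.183 Y142.808
G1 X30.183 Y189.711
M5
G00 X61.499 Y178.210
M3 S553
G1 X50.552 Y182.899 F1386
G1 X43.867 Y184.832
G1 X41.442 Y184.009
G1 X43.279 Y180.430
G1 X49.378 Y174.095
M5
G00 X31.391 Y140.617
M3 S553
G1 X40.560 Y140.617 F1386
G1 X40.560 Y43.647
G1 X31.391 Y43.647
G1 X31.391 Y140.617
M5
G00 X71.363 Y127.520
M3 S231
G1 X61.529 Y70.409 F2434
G1 X66.564 Y159.092
G1 X62.791 Y73.717
G1 X16.574 Y94.252
G1 X67.750 Y197.688
M5
G00 X0.000 Y0.000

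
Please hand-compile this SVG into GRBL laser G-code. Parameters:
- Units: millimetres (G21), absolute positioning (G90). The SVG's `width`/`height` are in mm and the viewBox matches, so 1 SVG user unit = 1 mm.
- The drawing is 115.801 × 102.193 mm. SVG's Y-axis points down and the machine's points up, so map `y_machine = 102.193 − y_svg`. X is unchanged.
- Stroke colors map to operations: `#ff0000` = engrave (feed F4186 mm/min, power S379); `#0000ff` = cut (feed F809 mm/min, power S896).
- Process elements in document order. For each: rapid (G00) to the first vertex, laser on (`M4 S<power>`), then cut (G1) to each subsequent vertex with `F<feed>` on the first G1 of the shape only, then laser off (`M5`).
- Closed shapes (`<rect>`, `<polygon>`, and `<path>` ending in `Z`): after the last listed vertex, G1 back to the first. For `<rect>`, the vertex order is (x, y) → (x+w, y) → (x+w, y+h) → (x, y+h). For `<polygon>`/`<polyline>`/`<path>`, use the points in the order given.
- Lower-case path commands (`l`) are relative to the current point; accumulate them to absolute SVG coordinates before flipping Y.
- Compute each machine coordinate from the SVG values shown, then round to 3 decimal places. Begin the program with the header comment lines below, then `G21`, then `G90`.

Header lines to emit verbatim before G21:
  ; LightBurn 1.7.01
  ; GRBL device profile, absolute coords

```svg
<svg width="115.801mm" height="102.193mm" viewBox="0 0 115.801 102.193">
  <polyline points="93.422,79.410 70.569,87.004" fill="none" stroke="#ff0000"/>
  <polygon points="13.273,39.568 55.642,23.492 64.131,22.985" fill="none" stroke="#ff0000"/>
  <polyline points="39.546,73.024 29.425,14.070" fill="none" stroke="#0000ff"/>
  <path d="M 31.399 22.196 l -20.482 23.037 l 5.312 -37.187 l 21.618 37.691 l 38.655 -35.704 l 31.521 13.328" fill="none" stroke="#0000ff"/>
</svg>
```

viewBox `0 0 115.801 102.193` with mm width/height → 1 unit = 1 mm. Flip: y_m = 102.193 − y_svg.

**Shape 1** — `<polyline>` line segment, stroke `#ff0000` → engrave (S379, F4186). Machine vertices: (93.422,22.783) → (70.569,15.189). Open path.

**Shape 2** — `<polygon>` closed polygon, stroke `#ff0000` → engrave (S379, F4186). Machine vertices: (13.273,62.625) → (55.642,78.701) → (64.131,79.208) → (13.273,62.625). Closed: final G1 returns to the first vertex.

**Shape 3** — `<polyline>` line segment, stroke `#0000ff` → cut (S896, F809). Machine vertices: (39.546,29.169) → (29.425,88.123). Open path.

**Shape 4** — `<path>` open polyline, stroke `#0000ff` → cut (S896, F809). Machine vertices: (31.399,79.997) → (10.917,56.960) → (16.229,94.147) → (37.847,56.456) → (76.502,92.160) → (108.023,78.832). Open path.

; LightBurn 1.7.01
; GRBL device profile, absolute coords
G21
G90
G00 X93.422 Y22.783
M4 S379
G1 X70.569 Y15.189 F4186
M5
G00 X13.273 Y62.625
M4 S379
G1 X55.642 Y78.701 F4186
G1 X64.131 Y79.208
G1 X13.273 Y62.625
M5
G00 X39.546 Y29.169
M4 S896
G1 X29.425 Y88.123 F809
M5
G00 X31.399 Y79.997
M4 S896
G1 X10.917 Y56.960 F809
G1 X16.229 Y94.147
G1 X37.847 Y56.456
G1 X76.502 Y92.160
G1 X108.023 Y78.832
M5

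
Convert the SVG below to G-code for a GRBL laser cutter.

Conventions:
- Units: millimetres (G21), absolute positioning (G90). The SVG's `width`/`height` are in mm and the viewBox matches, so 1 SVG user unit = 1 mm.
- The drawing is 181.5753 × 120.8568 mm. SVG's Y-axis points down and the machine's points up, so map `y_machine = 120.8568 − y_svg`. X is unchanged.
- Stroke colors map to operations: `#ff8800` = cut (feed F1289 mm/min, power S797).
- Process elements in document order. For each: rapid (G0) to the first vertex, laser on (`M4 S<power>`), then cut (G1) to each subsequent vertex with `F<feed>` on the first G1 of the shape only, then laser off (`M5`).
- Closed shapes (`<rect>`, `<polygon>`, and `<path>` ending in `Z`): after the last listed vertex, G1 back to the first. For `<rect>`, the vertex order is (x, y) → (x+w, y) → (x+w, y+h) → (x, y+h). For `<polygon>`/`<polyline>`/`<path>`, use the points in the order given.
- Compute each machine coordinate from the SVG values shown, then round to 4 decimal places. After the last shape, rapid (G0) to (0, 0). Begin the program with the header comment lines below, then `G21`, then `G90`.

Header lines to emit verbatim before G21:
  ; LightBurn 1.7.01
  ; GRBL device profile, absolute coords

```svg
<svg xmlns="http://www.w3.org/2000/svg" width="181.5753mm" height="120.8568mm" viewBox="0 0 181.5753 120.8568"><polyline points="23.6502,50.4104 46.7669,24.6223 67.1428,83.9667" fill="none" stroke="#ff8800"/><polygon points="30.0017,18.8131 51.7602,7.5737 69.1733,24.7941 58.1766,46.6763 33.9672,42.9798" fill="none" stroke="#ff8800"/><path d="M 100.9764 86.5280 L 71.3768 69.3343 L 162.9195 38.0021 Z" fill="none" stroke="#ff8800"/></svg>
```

; LightBurn 1.7.01
; GRBL device profile, absolute coords
G21
G90
G0 X23.6502 Y70.4464
M4 S797
G1 X46.7669 Y96.2345 F1289
G1 X67.1428 Y36.8901
M5
G0 X30.0017 Y102.0437
M4 S797
G1 X51.7602 Y113.2831 F1289
G1 X69.1733 Y96.0627
G1 X58.1766 Y74.1805
G1 X33.9672 Y77.8770
G1 X30.0017 Y102.0437
M5
G0 X100.9764 Y34.3288
M4 S797
G1 X71.3768 Y51.5225 F1289
G1 X162.9195 Y82.8547
G1 X100.9764 Y34.3288
M5
G0 X0.0000 Y0.0000

Since the viewBox matches the mm dimensions, user units are millimetres directly. The only transform is the Y-flip y_m = 120.8568 − y_svg.

Shape 1 is a open polyline drawn with `<polyline>`. Its stroke #ff8800 means cut at S797, F1289. After flipping Y the toolpath is (23.6502,70.4464) → (46.7669,96.2345) → (67.1428,36.8901).

Shape 2 is a regular polygon drawn with `<polygon>`. Its stroke #ff8800 means cut at S797, F1289. After flipping Y the toolpath is (30.0017,102.0437) → (51.7602,113.2831) → (69.1733,96.0627) → (58.1766,74.1805) → (33.9672,77.8770) → (30.0017,102.0437), returning to the start.

Shape 3 is a closed polygon drawn with `<path>`. Its stroke #ff8800 means cut at S797, F1289. After flipping Y the toolpath is (100.9764,34.3288) → (71.3768,51.5225) → (162.9195,82.8547) → (100.9764,34.3288), returning to the start.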